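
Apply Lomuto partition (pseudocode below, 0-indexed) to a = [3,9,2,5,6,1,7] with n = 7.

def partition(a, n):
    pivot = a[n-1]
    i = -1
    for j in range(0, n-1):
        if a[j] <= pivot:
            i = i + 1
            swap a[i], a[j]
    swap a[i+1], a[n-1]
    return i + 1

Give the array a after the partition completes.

[3,2,5,6,1,7,9]

pivot=7, i=-1
j=0: 3≤7, i=0, swap(0,0) ⇒ [3,9,2,5,6,1,7]
j=1: 9>7, skip
j=2: 2≤7, i=1, swap(1,2) ⇒ [3,2,9,5,6,1,7]
j=3: 5≤7, i=2, swap(2,3) ⇒ [3,2,5,9,6,1,7]
j=4: 6≤7, i=3, swap(3,4) ⇒ [3,2,5,6,9,1,7]
j=5: 1≤7, i=4, swap(4,5) ⇒ [3,2,5,6,1,9,7]
swap(5,6) ⇒ [3,2,5,6,1,7,9]; return 5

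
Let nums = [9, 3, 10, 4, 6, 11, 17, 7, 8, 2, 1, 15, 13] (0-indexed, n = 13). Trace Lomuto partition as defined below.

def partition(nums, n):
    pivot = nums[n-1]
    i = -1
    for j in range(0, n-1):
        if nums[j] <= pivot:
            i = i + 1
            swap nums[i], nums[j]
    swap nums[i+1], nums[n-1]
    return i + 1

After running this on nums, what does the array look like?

pivot=13, i=-1
j=0: 9≤13, i=0, swap(0,0) ⇒ [9, 3, 10, 4, 6, 11, 17, 7, 8, 2, 1, 15, 13]
j=1: 3≤13, i=1, swap(1,1) ⇒ [9, 3, 10, 4, 6, 11, 17, 7, 8, 2, 1, 15, 13]
j=2: 10≤13, i=2, swap(2,2) ⇒ [9, 3, 10, 4, 6, 11, 17, 7, 8, 2, 1, 15, 13]
j=3: 4≤13, i=3, swap(3,3) ⇒ [9, 3, 10, 4, 6, 11, 17, 7, 8, 2, 1, 15, 13]
j=4: 6≤13, i=4, swap(4,4) ⇒ [9, 3, 10, 4, 6, 11, 17, 7, 8, 2, 1, 15, 13]
j=5: 11≤13, i=5, swap(5,5) ⇒ [9, 3, 10, 4, 6, 11, 17, 7, 8, 2, 1, 15, 13]
j=6: 17>13, skip
j=7: 7≤13, i=6, swap(6,7) ⇒ [9, 3, 10, 4, 6, 11, 7, 17, 8, 2, 1, 15, 13]
j=8: 8≤13, i=7, swap(7,8) ⇒ [9, 3, 10, 4, 6, 11, 7, 8, 17, 2, 1, 15, 13]
j=9: 2≤13, i=8, swap(8,9) ⇒ [9, 3, 10, 4, 6, 11, 7, 8, 2, 17, 1, 15, 13]
j=10: 1≤13, i=9, swap(9,10) ⇒ [9, 3, 10, 4, 6, 11, 7, 8, 2, 1, 17, 15, 13]
j=11: 15>13, skip
swap(10,12) ⇒ [9, 3, 10, 4, 6, 11, 7, 8, 2, 1, 13, 15, 17]; return 10

[9, 3, 10, 4, 6, 11, 7, 8, 2, 1, 13, 15, 17]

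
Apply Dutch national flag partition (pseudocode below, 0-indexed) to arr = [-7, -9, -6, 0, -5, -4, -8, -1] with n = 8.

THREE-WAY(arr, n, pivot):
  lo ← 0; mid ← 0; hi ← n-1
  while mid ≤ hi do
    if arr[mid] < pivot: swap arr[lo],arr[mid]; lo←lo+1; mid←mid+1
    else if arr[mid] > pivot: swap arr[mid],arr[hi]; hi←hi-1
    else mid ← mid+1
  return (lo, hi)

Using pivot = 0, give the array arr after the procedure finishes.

[-7, -9, -6, -5, -4, -8, -1, 0]

lo=0 mid=0 hi=7
-7<0: swap(0,0), lo=1 mid=1 ⇒ [-7, -9, -6, 0, -5, -4, -8, -1]
-9<0: swap(1,1), lo=2 mid=2 ⇒ [-7, -9, -6, 0, -5, -4, -8, -1]
-6<0: swap(2,2), lo=3 mid=3 ⇒ [-7, -9, -6, 0, -5, -4, -8, -1]
0=0: mid=4
-5<0: swap(3,4), lo=4 mid=5 ⇒ [-7, -9, -6, -5, 0, -4, -8, -1]
-4<0: swap(4,5), lo=5 mid=6 ⇒ [-7, -9, -6, -5, -4, 0, -8, -1]
-8<0: swap(5,6), lo=6 mid=7 ⇒ [-7, -9, -6, -5, -4, -8, 0, -1]
-1<0: swap(6,7), lo=7 mid=8 ⇒ [-7, -9, -6, -5, -4, -8, -1, 0]
done. lo=7 hi=7; arr=[-7, -9, -6, -5, -4, -8, -1, 0]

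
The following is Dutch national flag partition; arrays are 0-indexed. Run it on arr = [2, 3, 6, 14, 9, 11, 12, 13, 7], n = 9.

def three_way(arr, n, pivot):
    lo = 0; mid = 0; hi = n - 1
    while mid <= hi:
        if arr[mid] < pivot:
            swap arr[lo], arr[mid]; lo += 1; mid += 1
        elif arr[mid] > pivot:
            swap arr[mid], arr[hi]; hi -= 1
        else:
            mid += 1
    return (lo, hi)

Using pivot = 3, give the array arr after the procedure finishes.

[2, 3, 14, 9, 11, 12, 13, 7, 6]

pivot = 3; lo=0, mid=0, hi=8
arr[mid]=2<3: swap arr[0],arr[0]; lo=1,mid=1 → [2, 3, 6, 14, 9, 11, 12, 13, 7]
arr[mid]=3=3: mid=2
arr[mid]=6>3: swap arr[2],arr[8]; hi=7 → [2, 3, 7, 14, 9, 11, 12, 13, 6]
arr[mid]=7>3: swap arr[2],arr[7]; hi=6 → [2, 3, 13, 14, 9, 11, 12, 7, 6]
arr[mid]=13>3: swap arr[2],arr[6]; hi=5 → [2, 3, 12, 14, 9, 11, 13, 7, 6]
arr[mid]=12>3: swap arr[2],arr[5]; hi=4 → [2, 3, 11, 14, 9, 12, 13, 7, 6]
arr[mid]=11>3: swap arr[2],arr[4]; hi=3 → [2, 3, 9, 14, 11, 12, 13, 7, 6]
arr[mid]=9>3: swap arr[2],arr[3]; hi=2 → [2, 3, 14, 9, 11, 12, 13, 7, 6]
arr[mid]=14>3: swap arr[2],arr[2]; hi=1 → [2, 3, 14, 9, 11, 12, 13, 7, 6]
end: lo=1, hi=1; arr = [2, 3, 14, 9, 11, 12, 13, 7, 6]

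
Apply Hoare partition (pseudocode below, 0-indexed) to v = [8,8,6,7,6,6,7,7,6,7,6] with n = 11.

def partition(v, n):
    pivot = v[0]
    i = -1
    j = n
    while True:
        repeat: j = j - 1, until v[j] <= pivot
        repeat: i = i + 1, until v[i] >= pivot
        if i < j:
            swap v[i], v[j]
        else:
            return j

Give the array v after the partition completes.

pivot=8
j stops at 10 (6), i stops at 0 (8); swap ⇒ [6,8,6,7,6,6,7,7,6,7,8]
j stops at 9 (7), i stops at 1 (8); swap ⇒ [6,7,6,7,6,6,7,7,6,8,8]
j stops at 8, i stops at 9; i≥j ⇒ return 8. v=[6,7,6,7,6,6,7,7,6,8,8]

[6,7,6,7,6,6,7,7,6,8,8]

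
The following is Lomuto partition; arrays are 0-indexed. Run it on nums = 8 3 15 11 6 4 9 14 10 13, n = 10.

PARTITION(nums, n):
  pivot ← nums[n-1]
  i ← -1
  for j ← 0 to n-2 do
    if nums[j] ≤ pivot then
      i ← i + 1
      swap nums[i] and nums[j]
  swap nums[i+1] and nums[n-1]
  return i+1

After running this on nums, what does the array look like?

8 3 11 6 4 9 10 13 15 14

pivot = nums[9] = 13; i = -1
j=0: nums[0]=8 ≤ 13 → i=0, swap nums[0],nums[0] (no change) → 8 3 15 11 6 4 9 14 10 13
j=1: nums[1]=3 ≤ 13 → i=1, swap nums[1],nums[1] (no change) → 8 3 15 11 6 4 9 14 10 13
j=2: nums[2]=15 > 13 → no swap
j=3: nums[3]=11 ≤ 13 → i=2, swap nums[2],nums[3] → 8 3 11 15 6 4 9 14 10 13
j=4: nums[4]=6 ≤ 13 → i=3, swap nums[3],nums[4] → 8 3 11 6 15 4 9 14 10 13
j=5: nums[5]=4 ≤ 13 → i=4, swap nums[4],nums[5] → 8 3 11 6 4 15 9 14 10 13
j=6: nums[6]=9 ≤ 13 → i=5, swap nums[5],nums[6] → 8 3 11 6 4 9 15 14 10 13
j=7: nums[7]=14 > 13 → no swap
j=8: nums[8]=10 ≤ 13 → i=6, swap nums[6],nums[8] → 8 3 11 6 4 9 10 14 15 13
final swap nums[7],nums[9] → 8 3 11 6 4 9 10 13 15 14; return 7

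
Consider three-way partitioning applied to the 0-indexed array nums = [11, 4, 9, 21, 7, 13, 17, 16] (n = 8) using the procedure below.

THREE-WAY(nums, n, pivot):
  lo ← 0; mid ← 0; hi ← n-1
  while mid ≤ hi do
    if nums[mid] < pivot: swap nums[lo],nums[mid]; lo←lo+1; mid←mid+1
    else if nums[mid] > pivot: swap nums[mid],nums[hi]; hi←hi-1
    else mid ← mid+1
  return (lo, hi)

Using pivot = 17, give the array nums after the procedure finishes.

[11, 4, 9, 16, 7, 13, 17, 21]

pivot = 17; lo=0, mid=0, hi=7
nums[mid]=11<17: swap nums[0],nums[0]; lo=1,mid=1 → [11, 4, 9, 21, 7, 13, 17, 16]
nums[mid]=4<17: swap nums[1],nums[1]; lo=2,mid=2 → [11, 4, 9, 21, 7, 13, 17, 16]
nums[mid]=9<17: swap nums[2],nums[2]; lo=3,mid=3 → [11, 4, 9, 21, 7, 13, 17, 16]
nums[mid]=21>17: swap nums[3],nums[7]; hi=6 → [11, 4, 9, 16, 7, 13, 17, 21]
nums[mid]=16<17: swap nums[3],nums[3]; lo=4,mid=4 → [11, 4, 9, 16, 7, 13, 17, 21]
nums[mid]=7<17: swap nums[4],nums[4]; lo=5,mid=5 → [11, 4, 9, 16, 7, 13, 17, 21]
nums[mid]=13<17: swap nums[5],nums[5]; lo=6,mid=6 → [11, 4, 9, 16, 7, 13, 17, 21]
nums[mid]=17=17: mid=7
end: lo=6, hi=6; nums = [11, 4, 9, 16, 7, 13, 17, 21]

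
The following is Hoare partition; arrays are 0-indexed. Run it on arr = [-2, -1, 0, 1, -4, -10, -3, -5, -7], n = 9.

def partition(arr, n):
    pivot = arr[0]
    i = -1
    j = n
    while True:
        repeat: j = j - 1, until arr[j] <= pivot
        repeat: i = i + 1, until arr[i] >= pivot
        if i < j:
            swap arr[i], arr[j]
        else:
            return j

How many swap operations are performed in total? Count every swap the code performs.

4

pivot=-2
j stops at 8 (-7), i stops at 0 (-2); swap ⇒ [-7, -1, 0, 1, -4, -10, -3, -5, -2]
j stops at 7 (-5), i stops at 1 (-1); swap ⇒ [-7, -5, 0, 1, -4, -10, -3, -1, -2]
j stops at 6 (-3), i stops at 2 (0); swap ⇒ [-7, -5, -3, 1, -4, -10, 0, -1, -2]
j stops at 5 (-10), i stops at 3 (1); swap ⇒ [-7, -5, -3, -10, -4, 1, 0, -1, -2]
j stops at 4, i stops at 5; i≥j ⇒ return 4. arr=[-7, -5, -3, -10, -4, 1, 0, -1, -2]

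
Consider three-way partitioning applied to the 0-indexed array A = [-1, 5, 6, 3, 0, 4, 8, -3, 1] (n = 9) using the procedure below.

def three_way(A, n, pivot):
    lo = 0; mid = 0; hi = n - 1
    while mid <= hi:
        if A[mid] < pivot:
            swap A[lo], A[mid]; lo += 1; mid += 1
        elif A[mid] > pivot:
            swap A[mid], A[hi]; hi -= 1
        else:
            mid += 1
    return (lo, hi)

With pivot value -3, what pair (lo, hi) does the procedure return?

pivot = -3; lo=0, mid=0, hi=8
A[mid]=-1>-3: swap A[0],A[8]; hi=7 → [1, 5, 6, 3, 0, 4, 8, -3, -1]
A[mid]=1>-3: swap A[0],A[7]; hi=6 → [-3, 5, 6, 3, 0, 4, 8, 1, -1]
A[mid]=-3=-3: mid=1
A[mid]=5>-3: swap A[1],A[6]; hi=5 → [-3, 8, 6, 3, 0, 4, 5, 1, -1]
A[mid]=8>-3: swap A[1],A[5]; hi=4 → [-3, 4, 6, 3, 0, 8, 5, 1, -1]
A[mid]=4>-3: swap A[1],A[4]; hi=3 → [-3, 0, 6, 3, 4, 8, 5, 1, -1]
A[mid]=0>-3: swap A[1],A[3]; hi=2 → [-3, 3, 6, 0, 4, 8, 5, 1, -1]
A[mid]=3>-3: swap A[1],A[2]; hi=1 → [-3, 6, 3, 0, 4, 8, 5, 1, -1]
A[mid]=6>-3: swap A[1],A[1]; hi=0 → [-3, 6, 3, 0, 4, 8, 5, 1, -1]
end: lo=0, hi=0; A = [-3, 6, 3, 0, 4, 8, 5, 1, -1]

(0, 0)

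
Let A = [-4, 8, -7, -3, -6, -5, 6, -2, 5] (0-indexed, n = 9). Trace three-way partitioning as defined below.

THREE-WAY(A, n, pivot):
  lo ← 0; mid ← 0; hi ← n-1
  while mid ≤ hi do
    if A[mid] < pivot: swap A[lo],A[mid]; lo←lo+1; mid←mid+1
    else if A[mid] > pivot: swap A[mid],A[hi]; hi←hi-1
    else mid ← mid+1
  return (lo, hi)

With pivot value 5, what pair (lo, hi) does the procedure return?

(6, 6)

lo=0 mid=0 hi=8
-4<5: swap(0,0), lo=1 mid=1 ⇒ [-4, 8, -7, -3, -6, -5, 6, -2, 5]
8>5: swap(1,8), hi=7 ⇒ [-4, 5, -7, -3, -6, -5, 6, -2, 8]
5=5: mid=2
-7<5: swap(1,2), lo=2 mid=3 ⇒ [-4, -7, 5, -3, -6, -5, 6, -2, 8]
-3<5: swap(2,3), lo=3 mid=4 ⇒ [-4, -7, -3, 5, -6, -5, 6, -2, 8]
-6<5: swap(3,4), lo=4 mid=5 ⇒ [-4, -7, -3, -6, 5, -5, 6, -2, 8]
-5<5: swap(4,5), lo=5 mid=6 ⇒ [-4, -7, -3, -6, -5, 5, 6, -2, 8]
6>5: swap(6,7), hi=6 ⇒ [-4, -7, -3, -6, -5, 5, -2, 6, 8]
-2<5: swap(5,6), lo=6 mid=7 ⇒ [-4, -7, -3, -6, -5, -2, 5, 6, 8]
done. lo=6 hi=6; A=[-4, -7, -3, -6, -5, -2, 5, 6, 8]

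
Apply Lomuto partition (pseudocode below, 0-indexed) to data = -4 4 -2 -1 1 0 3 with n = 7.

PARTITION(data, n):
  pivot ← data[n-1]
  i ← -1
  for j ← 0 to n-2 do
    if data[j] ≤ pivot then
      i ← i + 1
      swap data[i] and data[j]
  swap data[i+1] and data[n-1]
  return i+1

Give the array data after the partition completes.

-4 -2 -1 1 0 3 4

pivot = data[6] = 3; i = -1
j=0: data[0]=-4 ≤ 3 → i=0, swap data[0],data[0] (no change) → -4 4 -2 -1 1 0 3
j=1: data[1]=4 > 3 → no swap
j=2: data[2]=-2 ≤ 3 → i=1, swap data[1],data[2] → -4 -2 4 -1 1 0 3
j=3: data[3]=-1 ≤ 3 → i=2, swap data[2],data[3] → -4 -2 -1 4 1 0 3
j=4: data[4]=1 ≤ 3 → i=3, swap data[3],data[4] → -4 -2 -1 1 4 0 3
j=5: data[5]=0 ≤ 3 → i=4, swap data[4],data[5] → -4 -2 -1 1 0 4 3
final swap data[5],data[6] → -4 -2 -1 1 0 3 4; return 5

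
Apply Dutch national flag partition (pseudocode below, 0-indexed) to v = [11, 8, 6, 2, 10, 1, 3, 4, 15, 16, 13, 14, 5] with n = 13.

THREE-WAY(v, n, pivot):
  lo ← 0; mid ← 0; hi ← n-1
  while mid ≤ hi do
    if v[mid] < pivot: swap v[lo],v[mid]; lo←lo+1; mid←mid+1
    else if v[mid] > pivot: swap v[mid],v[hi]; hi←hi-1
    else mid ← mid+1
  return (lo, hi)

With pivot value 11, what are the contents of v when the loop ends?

[8, 6, 2, 10, 1, 3, 4, 5, 11, 13, 14, 16, 15]

lo=0 mid=0 hi=12
11=11: mid=1
8<11: swap(0,1), lo=1 mid=2 ⇒ [8, 11, 6, 2, 10, 1, 3, 4, 15, 16, 13, 14, 5]
6<11: swap(1,2), lo=2 mid=3 ⇒ [8, 6, 11, 2, 10, 1, 3, 4, 15, 16, 13, 14, 5]
2<11: swap(2,3), lo=3 mid=4 ⇒ [8, 6, 2, 11, 10, 1, 3, 4, 15, 16, 13, 14, 5]
10<11: swap(3,4), lo=4 mid=5 ⇒ [8, 6, 2, 10, 11, 1, 3, 4, 15, 16, 13, 14, 5]
1<11: swap(4,5), lo=5 mid=6 ⇒ [8, 6, 2, 10, 1, 11, 3, 4, 15, 16, 13, 14, 5]
3<11: swap(5,6), lo=6 mid=7 ⇒ [8, 6, 2, 10, 1, 3, 11, 4, 15, 16, 13, 14, 5]
4<11: swap(6,7), lo=7 mid=8 ⇒ [8, 6, 2, 10, 1, 3, 4, 11, 15, 16, 13, 14, 5]
15>11: swap(8,12), hi=11 ⇒ [8, 6, 2, 10, 1, 3, 4, 11, 5, 16, 13, 14, 15]
5<11: swap(7,8), lo=8 mid=9 ⇒ [8, 6, 2, 10, 1, 3, 4, 5, 11, 16, 13, 14, 15]
16>11: swap(9,11), hi=10 ⇒ [8, 6, 2, 10, 1, 3, 4, 5, 11, 14, 13, 16, 15]
14>11: swap(9,10), hi=9 ⇒ [8, 6, 2, 10, 1, 3, 4, 5, 11, 13, 14, 16, 15]
13>11: swap(9,9), hi=8 ⇒ [8, 6, 2, 10, 1, 3, 4, 5, 11, 13, 14, 16, 15]
done. lo=8 hi=8; v=[8, 6, 2, 10, 1, 3, 4, 5, 11, 13, 14, 16, 15]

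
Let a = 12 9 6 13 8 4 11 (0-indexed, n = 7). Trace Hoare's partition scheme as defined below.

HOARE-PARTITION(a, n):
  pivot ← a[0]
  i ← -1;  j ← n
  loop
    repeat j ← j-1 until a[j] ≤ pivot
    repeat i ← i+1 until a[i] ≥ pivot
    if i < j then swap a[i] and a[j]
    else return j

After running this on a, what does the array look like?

pivot = a[0] = 12; i = -1, j = 7
j→6 (a[6]=11≤12), i→0 (a[0]=12≥12); i<j, swap → 11 9 6 13 8 4 12
j→5 (a[5]=4≤12), i→3 (a[3]=13≥12); i<j, swap → 11 9 6 4 8 13 12
j→4, i→5; i≥j, return j=4. a = 11 9 6 4 8 13 12

11 9 6 4 8 13 12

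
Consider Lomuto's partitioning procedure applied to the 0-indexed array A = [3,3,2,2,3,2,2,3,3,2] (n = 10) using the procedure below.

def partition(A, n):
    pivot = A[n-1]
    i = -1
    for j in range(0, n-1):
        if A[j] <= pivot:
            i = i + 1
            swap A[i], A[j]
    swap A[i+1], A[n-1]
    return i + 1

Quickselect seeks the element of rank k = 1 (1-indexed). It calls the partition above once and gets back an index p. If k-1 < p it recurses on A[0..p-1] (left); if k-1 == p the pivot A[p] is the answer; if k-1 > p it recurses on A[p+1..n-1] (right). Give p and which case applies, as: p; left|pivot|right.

pivot = A[9] = 2; i = -1
j=0: A[0]=3 > 2 → no swap
j=1: A[1]=3 > 2 → no swap
j=2: A[2]=2 ≤ 2 → i=0, swap A[0],A[2] → [2,3,3,2,3,2,2,3,3,2]
j=3: A[3]=2 ≤ 2 → i=1, swap A[1],A[3] → [2,2,3,3,3,2,2,3,3,2]
j=4: A[4]=3 > 2 → no swap
j=5: A[5]=2 ≤ 2 → i=2, swap A[2],A[5] → [2,2,2,3,3,3,2,3,3,2]
j=6: A[6]=2 ≤ 2 → i=3, swap A[3],A[6] → [2,2,2,2,3,3,3,3,3,2]
j=7: A[7]=3 > 2 → no swap
j=8: A[8]=3 > 2 → no swap
final swap A[4],A[9] → [2,2,2,2,2,3,3,3,3,3]; return 4
p = 4; k-1 = 0 < 4 ⇒ left

4; left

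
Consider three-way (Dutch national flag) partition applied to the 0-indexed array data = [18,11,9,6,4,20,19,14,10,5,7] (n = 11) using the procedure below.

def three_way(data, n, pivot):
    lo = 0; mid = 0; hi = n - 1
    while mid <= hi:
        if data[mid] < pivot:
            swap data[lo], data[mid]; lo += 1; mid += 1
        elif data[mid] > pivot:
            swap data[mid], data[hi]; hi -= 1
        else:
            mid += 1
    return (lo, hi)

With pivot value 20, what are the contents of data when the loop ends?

pivot = 20; lo=0, mid=0, hi=10
data[mid]=18<20: swap data[0],data[0]; lo=1,mid=1 → [18,11,9,6,4,20,19,14,10,5,7]
data[mid]=11<20: swap data[1],data[1]; lo=2,mid=2 → [18,11,9,6,4,20,19,14,10,5,7]
data[mid]=9<20: swap data[2],data[2]; lo=3,mid=3 → [18,11,9,6,4,20,19,14,10,5,7]
data[mid]=6<20: swap data[3],data[3]; lo=4,mid=4 → [18,11,9,6,4,20,19,14,10,5,7]
data[mid]=4<20: swap data[4],data[4]; lo=5,mid=5 → [18,11,9,6,4,20,19,14,10,5,7]
data[mid]=20=20: mid=6
data[mid]=19<20: swap data[5],data[6]; lo=6,mid=7 → [18,11,9,6,4,19,20,14,10,5,7]
data[mid]=14<20: swap data[6],data[7]; lo=7,mid=8 → [18,11,9,6,4,19,14,20,10,5,7]
data[mid]=10<20: swap data[7],data[8]; lo=8,mid=9 → [18,11,9,6,4,19,14,10,20,5,7]
data[mid]=5<20: swap data[8],data[9]; lo=9,mid=10 → [18,11,9,6,4,19,14,10,5,20,7]
data[mid]=7<20: swap data[9],data[10]; lo=10,mid=11 → [18,11,9,6,4,19,14,10,5,7,20]
end: lo=10, hi=10; data = [18,11,9,6,4,19,14,10,5,7,20]

[18,11,9,6,4,19,14,10,5,7,20]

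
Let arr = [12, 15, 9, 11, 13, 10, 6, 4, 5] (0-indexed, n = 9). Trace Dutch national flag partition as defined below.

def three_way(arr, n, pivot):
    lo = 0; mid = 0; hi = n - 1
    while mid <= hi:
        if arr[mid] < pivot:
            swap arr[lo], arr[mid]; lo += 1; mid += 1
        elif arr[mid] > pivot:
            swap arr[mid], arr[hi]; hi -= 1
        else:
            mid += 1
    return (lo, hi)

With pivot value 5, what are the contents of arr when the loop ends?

[4, 5, 11, 13, 10, 6, 9, 15, 12]

pivot = 5; lo=0, mid=0, hi=8
arr[mid]=12>5: swap arr[0],arr[8]; hi=7 → [5, 15, 9, 11, 13, 10, 6, 4, 12]
arr[mid]=5=5: mid=1
arr[mid]=15>5: swap arr[1],arr[7]; hi=6 → [5, 4, 9, 11, 13, 10, 6, 15, 12]
arr[mid]=4<5: swap arr[0],arr[1]; lo=1,mid=2 → [4, 5, 9, 11, 13, 10, 6, 15, 12]
arr[mid]=9>5: swap arr[2],arr[6]; hi=5 → [4, 5, 6, 11, 13, 10, 9, 15, 12]
arr[mid]=6>5: swap arr[2],arr[5]; hi=4 → [4, 5, 10, 11, 13, 6, 9, 15, 12]
arr[mid]=10>5: swap arr[2],arr[4]; hi=3 → [4, 5, 13, 11, 10, 6, 9, 15, 12]
arr[mid]=13>5: swap arr[2],arr[3]; hi=2 → [4, 5, 11, 13, 10, 6, 9, 15, 12]
arr[mid]=11>5: swap arr[2],arr[2]; hi=1 → [4, 5, 11, 13, 10, 6, 9, 15, 12]
end: lo=1, hi=1; arr = [4, 5, 11, 13, 10, 6, 9, 15, 12]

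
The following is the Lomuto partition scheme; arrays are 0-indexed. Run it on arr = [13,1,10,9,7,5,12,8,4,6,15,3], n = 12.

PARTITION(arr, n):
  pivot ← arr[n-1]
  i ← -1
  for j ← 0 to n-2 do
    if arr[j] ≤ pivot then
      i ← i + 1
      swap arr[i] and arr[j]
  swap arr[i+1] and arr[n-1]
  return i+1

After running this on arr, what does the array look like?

[1,3,10,9,7,5,12,8,4,6,15,13]

pivot = arr[11] = 3; i = -1
j=0: arr[0]=13 > 3 → no swap
j=1: arr[1]=1 ≤ 3 → i=0, swap arr[0],arr[1] → [1,13,10,9,7,5,12,8,4,6,15,3]
j=2: arr[2]=10 > 3 → no swap
j=3: arr[3]=9 > 3 → no swap
j=4: arr[4]=7 > 3 → no swap
j=5: arr[5]=5 > 3 → no swap
j=6: arr[6]=12 > 3 → no swap
j=7: arr[7]=8 > 3 → no swap
j=8: arr[8]=4 > 3 → no swap
j=9: arr[9]=6 > 3 → no swap
j=10: arr[10]=15 > 3 → no swap
final swap arr[1],arr[11] → [1,3,10,9,7,5,12,8,4,6,15,13]; return 1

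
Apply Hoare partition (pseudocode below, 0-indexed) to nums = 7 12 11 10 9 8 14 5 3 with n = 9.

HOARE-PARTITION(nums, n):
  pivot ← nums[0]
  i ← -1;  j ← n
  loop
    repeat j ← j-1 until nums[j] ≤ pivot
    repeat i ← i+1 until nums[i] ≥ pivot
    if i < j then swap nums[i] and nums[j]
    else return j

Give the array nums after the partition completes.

3 5 11 10 9 8 14 12 7

pivot = nums[0] = 7; i = -1, j = 9
j→8 (nums[8]=3≤7), i→0 (nums[0]=7≥7); i<j, swap → 3 12 11 10 9 8 14 5 7
j→7 (nums[7]=5≤7), i→1 (nums[1]=12≥7); i<j, swap → 3 5 11 10 9 8 14 12 7
j→1, i→2; i≥j, return j=1. nums = 3 5 11 10 9 8 14 12 7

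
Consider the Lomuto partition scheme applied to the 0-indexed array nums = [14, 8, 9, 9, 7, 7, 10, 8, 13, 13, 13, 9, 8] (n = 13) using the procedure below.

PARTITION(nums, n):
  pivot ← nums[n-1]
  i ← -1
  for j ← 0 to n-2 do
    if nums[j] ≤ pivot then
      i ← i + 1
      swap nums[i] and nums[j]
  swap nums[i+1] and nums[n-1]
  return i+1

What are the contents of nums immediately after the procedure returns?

pivot = nums[12] = 8; i = -1
j=0: nums[0]=14 > 8 → no swap
j=1: nums[1]=8 ≤ 8 → i=0, swap nums[0],nums[1] → [8, 14, 9, 9, 7, 7, 10, 8, 13, 13, 13, 9, 8]
j=2: nums[2]=9 > 8 → no swap
j=3: nums[3]=9 > 8 → no swap
j=4: nums[4]=7 ≤ 8 → i=1, swap nums[1],nums[4] → [8, 7, 9, 9, 14, 7, 10, 8, 13, 13, 13, 9, 8]
j=5: nums[5]=7 ≤ 8 → i=2, swap nums[2],nums[5] → [8, 7, 7, 9, 14, 9, 10, 8, 13, 13, 13, 9, 8]
j=6: nums[6]=10 > 8 → no swap
j=7: nums[7]=8 ≤ 8 → i=3, swap nums[3],nums[7] → [8, 7, 7, 8, 14, 9, 10, 9, 13, 13, 13, 9, 8]
j=8: nums[8]=13 > 8 → no swap
j=9: nums[9]=13 > 8 → no swap
j=10: nums[10]=13 > 8 → no swap
j=11: nums[11]=9 > 8 → no swap
final swap nums[4],nums[12] → [8, 7, 7, 8, 8, 9, 10, 9, 13, 13, 13, 9, 14]; return 4

[8, 7, 7, 8, 8, 9, 10, 9, 13, 13, 13, 9, 14]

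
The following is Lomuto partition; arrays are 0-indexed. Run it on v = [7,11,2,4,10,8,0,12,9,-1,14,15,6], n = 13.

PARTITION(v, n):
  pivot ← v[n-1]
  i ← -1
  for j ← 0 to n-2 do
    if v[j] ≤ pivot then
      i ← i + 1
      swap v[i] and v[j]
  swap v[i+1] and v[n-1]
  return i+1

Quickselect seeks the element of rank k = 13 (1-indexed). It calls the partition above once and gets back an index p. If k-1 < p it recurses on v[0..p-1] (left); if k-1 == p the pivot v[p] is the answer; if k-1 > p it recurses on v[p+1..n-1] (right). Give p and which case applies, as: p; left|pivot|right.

4; right

pivot = v[12] = 6; i = -1
j=0: v[0]=7 > 6 → no swap
j=1: v[1]=11 > 6 → no swap
j=2: v[2]=2 ≤ 6 → i=0, swap v[0],v[2] → [2,11,7,4,10,8,0,12,9,-1,14,15,6]
j=3: v[3]=4 ≤ 6 → i=1, swap v[1],v[3] → [2,4,7,11,10,8,0,12,9,-1,14,15,6]
j=4: v[4]=10 > 6 → no swap
j=5: v[5]=8 > 6 → no swap
j=6: v[6]=0 ≤ 6 → i=2, swap v[2],v[6] → [2,4,0,11,10,8,7,12,9,-1,14,15,6]
j=7: v[7]=12 > 6 → no swap
j=8: v[8]=9 > 6 → no swap
j=9: v[9]=-1 ≤ 6 → i=3, swap v[3],v[9] → [2,4,0,-1,10,8,7,12,9,11,14,15,6]
j=10: v[10]=14 > 6 → no swap
j=11: v[11]=15 > 6 → no swap
final swap v[4],v[12] → [2,4,0,-1,6,8,7,12,9,11,14,15,10]; return 4
p = 4; k-1 = 12 > 4 ⇒ right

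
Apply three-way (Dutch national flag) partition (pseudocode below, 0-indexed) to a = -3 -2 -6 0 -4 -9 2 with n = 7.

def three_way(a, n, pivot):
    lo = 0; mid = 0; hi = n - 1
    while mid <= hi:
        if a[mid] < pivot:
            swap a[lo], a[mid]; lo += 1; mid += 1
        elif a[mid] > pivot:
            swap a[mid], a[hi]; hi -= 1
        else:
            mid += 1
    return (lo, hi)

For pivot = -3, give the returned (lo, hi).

(3, 3)

pivot = -3; lo=0, mid=0, hi=6
a[mid]=-3=-3: mid=1
a[mid]=-2>-3: swap a[1],a[6]; hi=5 → -3 2 -6 0 -4 -9 -2
a[mid]=2>-3: swap a[1],a[5]; hi=4 → -3 -9 -6 0 -4 2 -2
a[mid]=-9<-3: swap a[0],a[1]; lo=1,mid=2 → -9 -3 -6 0 -4 2 -2
a[mid]=-6<-3: swap a[1],a[2]; lo=2,mid=3 → -9 -6 -3 0 -4 2 -2
a[mid]=0>-3: swap a[3],a[4]; hi=3 → -9 -6 -3 -4 0 2 -2
a[mid]=-4<-3: swap a[2],a[3]; lo=3,mid=4 → -9 -6 -4 -3 0 2 -2
end: lo=3, hi=3; a = -9 -6 -4 -3 0 2 -2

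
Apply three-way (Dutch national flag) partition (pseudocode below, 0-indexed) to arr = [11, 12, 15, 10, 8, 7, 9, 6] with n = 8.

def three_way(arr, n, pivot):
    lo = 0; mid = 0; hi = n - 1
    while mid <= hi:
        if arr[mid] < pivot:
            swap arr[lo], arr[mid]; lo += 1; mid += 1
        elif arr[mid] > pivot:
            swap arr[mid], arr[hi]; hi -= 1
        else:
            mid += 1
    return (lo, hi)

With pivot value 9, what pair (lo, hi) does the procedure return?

(3, 3)

pivot = 9; lo=0, mid=0, hi=7
arr[mid]=11>9: swap arr[0],arr[7]; hi=6 → [6, 12, 15, 10, 8, 7, 9, 11]
arr[mid]=6<9: swap arr[0],arr[0]; lo=1,mid=1 → [6, 12, 15, 10, 8, 7, 9, 11]
arr[mid]=12>9: swap arr[1],arr[6]; hi=5 → [6, 9, 15, 10, 8, 7, 12, 11]
arr[mid]=9=9: mid=2
arr[mid]=15>9: swap arr[2],arr[5]; hi=4 → [6, 9, 7, 10, 8, 15, 12, 11]
arr[mid]=7<9: swap arr[1],arr[2]; lo=2,mid=3 → [6, 7, 9, 10, 8, 15, 12, 11]
arr[mid]=10>9: swap arr[3],arr[4]; hi=3 → [6, 7, 9, 8, 10, 15, 12, 11]
arr[mid]=8<9: swap arr[2],arr[3]; lo=3,mid=4 → [6, 7, 8, 9, 10, 15, 12, 11]
end: lo=3, hi=3; arr = [6, 7, 8, 9, 10, 15, 12, 11]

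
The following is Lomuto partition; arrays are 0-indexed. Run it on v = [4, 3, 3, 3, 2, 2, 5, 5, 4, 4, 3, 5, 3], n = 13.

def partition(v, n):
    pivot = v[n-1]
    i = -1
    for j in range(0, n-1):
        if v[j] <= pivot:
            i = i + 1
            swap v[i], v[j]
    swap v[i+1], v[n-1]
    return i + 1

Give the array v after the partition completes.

[3, 3, 3, 2, 2, 3, 3, 5, 4, 4, 4, 5, 5]

pivot = v[12] = 3; i = -1
j=0: v[0]=4 > 3 → no swap
j=1: v[1]=3 ≤ 3 → i=0, swap v[0],v[1] → [3, 4, 3, 3, 2, 2, 5, 5, 4, 4, 3, 5, 3]
j=2: v[2]=3 ≤ 3 → i=1, swap v[1],v[2] → [3, 3, 4, 3, 2, 2, 5, 5, 4, 4, 3, 5, 3]
j=3: v[3]=3 ≤ 3 → i=2, swap v[2],v[3] → [3, 3, 3, 4, 2, 2, 5, 5, 4, 4, 3, 5, 3]
j=4: v[4]=2 ≤ 3 → i=3, swap v[3],v[4] → [3, 3, 3, 2, 4, 2, 5, 5, 4, 4, 3, 5, 3]
j=5: v[5]=2 ≤ 3 → i=4, swap v[4],v[5] → [3, 3, 3, 2, 2, 4, 5, 5, 4, 4, 3, 5, 3]
j=6: v[6]=5 > 3 → no swap
j=7: v[7]=5 > 3 → no swap
j=8: v[8]=4 > 3 → no swap
j=9: v[9]=4 > 3 → no swap
j=10: v[10]=3 ≤ 3 → i=5, swap v[5],v[10] → [3, 3, 3, 2, 2, 3, 5, 5, 4, 4, 4, 5, 3]
j=11: v[11]=5 > 3 → no swap
final swap v[6],v[12] → [3, 3, 3, 2, 2, 3, 3, 5, 4, 4, 4, 5, 5]; return 6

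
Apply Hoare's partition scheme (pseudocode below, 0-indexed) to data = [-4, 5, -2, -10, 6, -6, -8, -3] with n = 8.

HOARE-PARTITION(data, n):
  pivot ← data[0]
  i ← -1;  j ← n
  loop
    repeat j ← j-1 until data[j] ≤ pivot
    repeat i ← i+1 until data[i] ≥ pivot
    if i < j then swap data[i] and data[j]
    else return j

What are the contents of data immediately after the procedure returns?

[-8, -6, -10, -2, 6, 5, -4, -3]

pivot=-4
j stops at 6 (-8), i stops at 0 (-4); swap ⇒ [-8, 5, -2, -10, 6, -6, -4, -3]
j stops at 5 (-6), i stops at 1 (5); swap ⇒ [-8, -6, -2, -10, 6, 5, -4, -3]
j stops at 3 (-10), i stops at 2 (-2); swap ⇒ [-8, -6, -10, -2, 6, 5, -4, -3]
j stops at 2, i stops at 3; i≥j ⇒ return 2. data=[-8, -6, -10, -2, 6, 5, -4, -3]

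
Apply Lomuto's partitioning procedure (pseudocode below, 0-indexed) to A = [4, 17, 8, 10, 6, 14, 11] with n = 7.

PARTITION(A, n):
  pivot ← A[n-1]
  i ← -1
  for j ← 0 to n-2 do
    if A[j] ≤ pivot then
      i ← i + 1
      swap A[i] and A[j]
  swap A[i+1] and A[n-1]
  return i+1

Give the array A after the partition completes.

[4, 8, 10, 6, 11, 14, 17]

pivot = A[6] = 11; i = -1
j=0: A[0]=4 ≤ 11 → i=0, swap A[0],A[0] (no change) → [4, 17, 8, 10, 6, 14, 11]
j=1: A[1]=17 > 11 → no swap
j=2: A[2]=8 ≤ 11 → i=1, swap A[1],A[2] → [4, 8, 17, 10, 6, 14, 11]
j=3: A[3]=10 ≤ 11 → i=2, swap A[2],A[3] → [4, 8, 10, 17, 6, 14, 11]
j=4: A[4]=6 ≤ 11 → i=3, swap A[3],A[4] → [4, 8, 10, 6, 17, 14, 11]
j=5: A[5]=14 > 11 → no swap
final swap A[4],A[6] → [4, 8, 10, 6, 11, 14, 17]; return 4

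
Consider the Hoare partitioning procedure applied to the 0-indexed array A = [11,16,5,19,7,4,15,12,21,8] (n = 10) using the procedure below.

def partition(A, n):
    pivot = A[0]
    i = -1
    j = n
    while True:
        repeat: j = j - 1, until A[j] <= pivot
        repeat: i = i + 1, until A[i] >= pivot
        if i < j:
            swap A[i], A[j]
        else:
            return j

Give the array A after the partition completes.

[8,4,5,7,19,16,15,12,21,11]

pivot = A[0] = 11; i = -1, j = 10
j→9 (A[9]=8≤11), i→0 (A[0]=11≥11); i<j, swap → [8,16,5,19,7,4,15,12,21,11]
j→5 (A[5]=4≤11), i→1 (A[1]=16≥11); i<j, swap → [8,4,5,19,7,16,15,12,21,11]
j→4 (A[4]=7≤11), i→3 (A[3]=19≥11); i<j, swap → [8,4,5,7,19,16,15,12,21,11]
j→3, i→4; i≥j, return j=3. A = [8,4,5,7,19,16,15,12,21,11]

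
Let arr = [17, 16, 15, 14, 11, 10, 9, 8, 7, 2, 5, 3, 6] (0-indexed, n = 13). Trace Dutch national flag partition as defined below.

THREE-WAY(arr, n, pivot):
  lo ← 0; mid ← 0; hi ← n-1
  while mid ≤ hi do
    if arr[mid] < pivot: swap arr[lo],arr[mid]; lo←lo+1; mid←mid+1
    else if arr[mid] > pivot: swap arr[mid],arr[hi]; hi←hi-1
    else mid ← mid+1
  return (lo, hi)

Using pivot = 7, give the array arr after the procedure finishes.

[6, 3, 5, 2, 7, 9, 8, 10, 11, 14, 15, 16, 17]

pivot = 7; lo=0, mid=0, hi=12
arr[mid]=17>7: swap arr[0],arr[12]; hi=11 → [6, 16, 15, 14, 11, 10, 9, 8, 7, 2, 5, 3, 17]
arr[mid]=6<7: swap arr[0],arr[0]; lo=1,mid=1 → [6, 16, 15, 14, 11, 10, 9, 8, 7, 2, 5, 3, 17]
arr[mid]=16>7: swap arr[1],arr[11]; hi=10 → [6, 3, 15, 14, 11, 10, 9, 8, 7, 2, 5, 16, 17]
arr[mid]=3<7: swap arr[1],arr[1]; lo=2,mid=2 → [6, 3, 15, 14, 11, 10, 9, 8, 7, 2, 5, 16, 17]
arr[mid]=15>7: swap arr[2],arr[10]; hi=9 → [6, 3, 5, 14, 11, 10, 9, 8, 7, 2, 15, 16, 17]
arr[mid]=5<7: swap arr[2],arr[2]; lo=3,mid=3 → [6, 3, 5, 14, 11, 10, 9, 8, 7, 2, 15, 16, 17]
arr[mid]=14>7: swap arr[3],arr[9]; hi=8 → [6, 3, 5, 2, 11, 10, 9, 8, 7, 14, 15, 16, 17]
arr[mid]=2<7: swap arr[3],arr[3]; lo=4,mid=4 → [6, 3, 5, 2, 11, 10, 9, 8, 7, 14, 15, 16, 17]
arr[mid]=11>7: swap arr[4],arr[8]; hi=7 → [6, 3, 5, 2, 7, 10, 9, 8, 11, 14, 15, 16, 17]
arr[mid]=7=7: mid=5
arr[mid]=10>7: swap arr[5],arr[7]; hi=6 → [6, 3, 5, 2, 7, 8, 9, 10, 11, 14, 15, 16, 17]
arr[mid]=8>7: swap arr[5],arr[6]; hi=5 → [6, 3, 5, 2, 7, 9, 8, 10, 11, 14, 15, 16, 17]
arr[mid]=9>7: swap arr[5],arr[5]; hi=4 → [6, 3, 5, 2, 7, 9, 8, 10, 11, 14, 15, 16, 17]
end: lo=4, hi=4; arr = [6, 3, 5, 2, 7, 9, 8, 10, 11, 14, 15, 16, 17]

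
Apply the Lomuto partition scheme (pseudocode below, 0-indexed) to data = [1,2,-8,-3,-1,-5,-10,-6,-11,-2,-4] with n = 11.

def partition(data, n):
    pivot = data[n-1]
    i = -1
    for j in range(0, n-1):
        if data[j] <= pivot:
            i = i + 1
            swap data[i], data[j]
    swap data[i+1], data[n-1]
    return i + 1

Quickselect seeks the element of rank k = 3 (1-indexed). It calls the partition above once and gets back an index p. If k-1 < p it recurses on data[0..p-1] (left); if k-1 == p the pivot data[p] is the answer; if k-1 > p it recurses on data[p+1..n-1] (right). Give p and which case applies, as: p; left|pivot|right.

5; left

pivot=-4, i=-1
j=0: 1>-4, skip
j=1: 2>-4, skip
j=2: -8≤-4, i=0, swap(0,2) ⇒ [-8,2,1,-3,-1,-5,-10,-6,-11,-2,-4]
j=3: -3>-4, skip
j=4: -1>-4, skip
j=5: -5≤-4, i=1, swap(1,5) ⇒ [-8,-5,1,-3,-1,2,-10,-6,-11,-2,-4]
j=6: -10≤-4, i=2, swap(2,6) ⇒ [-8,-5,-10,-3,-1,2,1,-6,-11,-2,-4]
j=7: -6≤-4, i=3, swap(3,7) ⇒ [-8,-5,-10,-6,-1,2,1,-3,-11,-2,-4]
j=8: -11≤-4, i=4, swap(4,8) ⇒ [-8,-5,-10,-6,-11,2,1,-3,-1,-2,-4]
j=9: -2>-4, skip
swap(5,10) ⇒ [-8,-5,-10,-6,-11,-4,1,-3,-1,-2,2]; return 5
p = 5; k-1 = 2 < 5 ⇒ left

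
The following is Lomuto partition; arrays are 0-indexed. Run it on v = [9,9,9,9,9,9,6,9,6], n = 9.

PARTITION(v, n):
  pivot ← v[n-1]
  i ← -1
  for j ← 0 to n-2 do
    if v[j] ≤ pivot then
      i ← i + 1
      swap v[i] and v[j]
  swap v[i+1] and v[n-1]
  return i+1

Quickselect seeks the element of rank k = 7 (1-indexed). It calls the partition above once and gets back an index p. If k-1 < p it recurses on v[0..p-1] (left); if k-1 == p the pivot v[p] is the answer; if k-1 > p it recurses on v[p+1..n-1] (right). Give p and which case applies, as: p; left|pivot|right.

1; right

pivot = v[8] = 6; i = -1
j=0: v[0]=9 > 6 → no swap
j=1: v[1]=9 > 6 → no swap
j=2: v[2]=9 > 6 → no swap
j=3: v[3]=9 > 6 → no swap
j=4: v[4]=9 > 6 → no swap
j=5: v[5]=9 > 6 → no swap
j=6: v[6]=6 ≤ 6 → i=0, swap v[0],v[6] → [6,9,9,9,9,9,9,9,6]
j=7: v[7]=9 > 6 → no swap
final swap v[1],v[8] → [6,6,9,9,9,9,9,9,9]; return 1
p = 1; k-1 = 6 > 1 ⇒ right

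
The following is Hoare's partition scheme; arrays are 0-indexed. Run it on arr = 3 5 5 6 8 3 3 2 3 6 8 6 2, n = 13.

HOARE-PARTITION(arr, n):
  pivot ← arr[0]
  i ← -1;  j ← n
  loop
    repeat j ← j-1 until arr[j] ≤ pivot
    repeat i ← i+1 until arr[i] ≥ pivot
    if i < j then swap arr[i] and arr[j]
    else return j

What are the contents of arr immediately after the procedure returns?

2 3 2 3 3 8 6 5 5 6 8 6 3

pivot = arr[0] = 3; i = -1, j = 13
j→12 (arr[12]=2≤3), i→0 (arr[0]=3≥3); i<j, swap → 2 5 5 6 8 3 3 2 3 6 8 6 3
j→8 (arr[8]=3≤3), i→1 (arr[1]=5≥3); i<j, swap → 2 3 5 6 8 3 3 2 5 6 8 6 3
j→7 (arr[7]=2≤3), i→2 (arr[2]=5≥3); i<j, swap → 2 3 2 6 8 3 3 5 5 6 8 6 3
j→6 (arr[6]=3≤3), i→3 (arr[3]=6≥3); i<j, swap → 2 3 2 3 8 3 6 5 5 6 8 6 3
j→5 (arr[5]=3≤3), i→4 (arr[4]=8≥3); i<j, swap → 2 3 2 3 3 8 6 5 5 6 8 6 3
j→4, i→5; i≥j, return j=4. arr = 2 3 2 3 3 8 6 5 5 6 8 6 3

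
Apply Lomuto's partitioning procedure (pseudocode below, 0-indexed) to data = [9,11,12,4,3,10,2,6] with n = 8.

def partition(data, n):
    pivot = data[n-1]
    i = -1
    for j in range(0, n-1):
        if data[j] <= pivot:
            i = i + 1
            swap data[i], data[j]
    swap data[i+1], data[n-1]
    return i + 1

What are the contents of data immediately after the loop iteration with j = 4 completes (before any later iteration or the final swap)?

pivot=6, i=-1
j=0: 9>6, skip
j=1: 11>6, skip
j=2: 12>6, skip
j=3: 4≤6, i=0, swap(0,3) ⇒ [4,11,12,9,3,10,2,6]
j=4: 3≤6, i=1, swap(1,4) ⇒ [4,3,12,9,11,10,2,6]
(after j=4) data = [4,3,12,9,11,10,2,6]

[4,3,12,9,11,10,2,6]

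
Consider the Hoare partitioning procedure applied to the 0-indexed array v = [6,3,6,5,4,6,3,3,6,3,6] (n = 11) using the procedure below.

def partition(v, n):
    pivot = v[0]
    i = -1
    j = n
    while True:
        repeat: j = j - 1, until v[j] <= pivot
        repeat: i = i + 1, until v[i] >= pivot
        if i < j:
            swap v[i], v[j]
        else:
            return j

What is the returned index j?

pivot = v[0] = 6; i = -1, j = 11
j→10 (v[10]=6≤6), i→0 (v[0]=6≥6); i<j, swap → [6,3,6,5,4,6,3,3,6,3,6]
j→9 (v[9]=3≤6), i→2 (v[2]=6≥6); i<j, swap → [6,3,3,5,4,6,3,3,6,6,6]
j→8 (v[8]=6≤6), i→5 (v[5]=6≥6); i<j, swap → [6,3,3,5,4,6,3,3,6,6,6]
j→7, i→8; i≥j, return j=7. v = [6,3,3,5,4,6,3,3,6,6,6]

7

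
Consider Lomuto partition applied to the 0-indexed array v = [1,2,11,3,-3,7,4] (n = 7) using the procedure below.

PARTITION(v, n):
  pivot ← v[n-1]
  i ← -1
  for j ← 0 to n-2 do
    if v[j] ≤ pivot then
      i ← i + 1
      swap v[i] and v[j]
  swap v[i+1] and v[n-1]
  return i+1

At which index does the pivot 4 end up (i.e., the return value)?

4

pivot = v[6] = 4; i = -1
j=0: v[0]=1 ≤ 4 → i=0, swap v[0],v[0] (no change) → [1,2,11,3,-3,7,4]
j=1: v[1]=2 ≤ 4 → i=1, swap v[1],v[1] (no change) → [1,2,11,3,-3,7,4]
j=2: v[2]=11 > 4 → no swap
j=3: v[3]=3 ≤ 4 → i=2, swap v[2],v[3] → [1,2,3,11,-3,7,4]
j=4: v[4]=-3 ≤ 4 → i=3, swap v[3],v[4] → [1,2,3,-3,11,7,4]
j=5: v[5]=7 > 4 → no swap
final swap v[4],v[6] → [1,2,3,-3,4,7,11]; return 4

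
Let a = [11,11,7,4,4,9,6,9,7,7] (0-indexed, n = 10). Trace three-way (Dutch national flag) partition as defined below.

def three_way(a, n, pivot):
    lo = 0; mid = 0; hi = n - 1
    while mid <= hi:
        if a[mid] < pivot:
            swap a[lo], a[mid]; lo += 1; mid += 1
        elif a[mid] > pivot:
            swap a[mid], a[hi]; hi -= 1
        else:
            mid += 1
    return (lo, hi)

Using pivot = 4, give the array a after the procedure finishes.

[4,4,7,11,9,6,9,7,7,11]

pivot = 4; lo=0, mid=0, hi=9
a[mid]=11>4: swap a[0],a[9]; hi=8 → [7,11,7,4,4,9,6,9,7,11]
a[mid]=7>4: swap a[0],a[8]; hi=7 → [7,11,7,4,4,9,6,9,7,11]
a[mid]=7>4: swap a[0],a[7]; hi=6 → [9,11,7,4,4,9,6,7,7,11]
a[mid]=9>4: swap a[0],a[6]; hi=5 → [6,11,7,4,4,9,9,7,7,11]
a[mid]=6>4: swap a[0],a[5]; hi=4 → [9,11,7,4,4,6,9,7,7,11]
a[mid]=9>4: swap a[0],a[4]; hi=3 → [4,11,7,4,9,6,9,7,7,11]
a[mid]=4=4: mid=1
a[mid]=11>4: swap a[1],a[3]; hi=2 → [4,4,7,11,9,6,9,7,7,11]
a[mid]=4=4: mid=2
a[mid]=7>4: swap a[2],a[2]; hi=1 → [4,4,7,11,9,6,9,7,7,11]
end: lo=0, hi=1; a = [4,4,7,11,9,6,9,7,7,11]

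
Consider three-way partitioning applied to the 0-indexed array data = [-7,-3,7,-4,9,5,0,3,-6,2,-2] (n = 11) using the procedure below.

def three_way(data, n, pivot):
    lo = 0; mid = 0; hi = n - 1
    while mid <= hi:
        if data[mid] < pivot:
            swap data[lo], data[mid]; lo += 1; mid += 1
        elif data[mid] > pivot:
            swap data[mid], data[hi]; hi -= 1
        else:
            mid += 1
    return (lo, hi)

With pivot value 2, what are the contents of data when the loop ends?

pivot = 2; lo=0, mid=0, hi=10
data[mid]=-7<2: swap data[0],data[0]; lo=1,mid=1 → [-7,-3,7,-4,9,5,0,3,-6,2,-2]
data[mid]=-3<2: swap data[1],data[1]; lo=2,mid=2 → [-7,-3,7,-4,9,5,0,3,-6,2,-2]
data[mid]=7>2: swap data[2],data[10]; hi=9 → [-7,-3,-2,-4,9,5,0,3,-6,2,7]
data[mid]=-2<2: swap data[2],data[2]; lo=3,mid=3 → [-7,-3,-2,-4,9,5,0,3,-6,2,7]
data[mid]=-4<2: swap data[3],data[3]; lo=4,mid=4 → [-7,-3,-2,-4,9,5,0,3,-6,2,7]
data[mid]=9>2: swap data[4],data[9]; hi=8 → [-7,-3,-2,-4,2,5,0,3,-6,9,7]
data[mid]=2=2: mid=5
data[mid]=5>2: swap data[5],data[8]; hi=7 → [-7,-3,-2,-4,2,-6,0,3,5,9,7]
data[mid]=-6<2: swap data[4],data[5]; lo=5,mid=6 → [-7,-3,-2,-4,-6,2,0,3,5,9,7]
data[mid]=0<2: swap data[5],data[6]; lo=6,mid=7 → [-7,-3,-2,-4,-6,0,2,3,5,9,7]
data[mid]=3>2: swap data[7],data[7]; hi=6 → [-7,-3,-2,-4,-6,0,2,3,5,9,7]
end: lo=6, hi=6; data = [-7,-3,-2,-4,-6,0,2,3,5,9,7]

[-7,-3,-2,-4,-6,0,2,3,5,9,7]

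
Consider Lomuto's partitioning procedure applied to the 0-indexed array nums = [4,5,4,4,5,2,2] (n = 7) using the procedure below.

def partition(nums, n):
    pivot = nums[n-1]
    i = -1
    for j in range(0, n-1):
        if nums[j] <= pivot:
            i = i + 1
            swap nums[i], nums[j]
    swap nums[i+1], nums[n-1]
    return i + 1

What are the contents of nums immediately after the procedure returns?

pivot = nums[6] = 2; i = -1
j=0: nums[0]=4 > 2 → no swap
j=1: nums[1]=5 > 2 → no swap
j=2: nums[2]=4 > 2 → no swap
j=3: nums[3]=4 > 2 → no swap
j=4: nums[4]=5 > 2 → no swap
j=5: nums[5]=2 ≤ 2 → i=0, swap nums[0],nums[5] → [2,5,4,4,5,4,2]
final swap nums[1],nums[6] → [2,2,4,4,5,4,5]; return 1

[2,2,4,4,5,4,5]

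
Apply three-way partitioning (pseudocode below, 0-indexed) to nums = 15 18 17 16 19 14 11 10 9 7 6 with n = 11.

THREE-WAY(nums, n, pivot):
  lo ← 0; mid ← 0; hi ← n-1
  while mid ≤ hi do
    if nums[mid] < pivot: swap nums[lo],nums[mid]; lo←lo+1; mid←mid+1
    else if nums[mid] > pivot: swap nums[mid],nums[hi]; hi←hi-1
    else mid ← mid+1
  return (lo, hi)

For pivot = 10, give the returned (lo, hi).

(3, 3)

lo=0 mid=0 hi=10
15>10: swap(0,10), hi=9 ⇒ 6 18 17 16 19 14 11 10 9 7 15
6<10: swap(0,0), lo=1 mid=1 ⇒ 6 18 17 16 19 14 11 10 9 7 15
18>10: swap(1,9), hi=8 ⇒ 6 7 17 16 19 14 11 10 9 18 15
7<10: swap(1,1), lo=2 mid=2 ⇒ 6 7 17 16 19 14 11 10 9 18 15
17>10: swap(2,8), hi=7 ⇒ 6 7 9 16 19 14 11 10 17 18 15
9<10: swap(2,2), lo=3 mid=3 ⇒ 6 7 9 16 19 14 11 10 17 18 15
16>10: swap(3,7), hi=6 ⇒ 6 7 9 10 19 14 11 16 17 18 15
10=10: mid=4
19>10: swap(4,6), hi=5 ⇒ 6 7 9 10 11 14 19 16 17 18 15
11>10: swap(4,5), hi=4 ⇒ 6 7 9 10 14 11 19 16 17 18 15
14>10: swap(4,4), hi=3 ⇒ 6 7 9 10 14 11 19 16 17 18 15
done. lo=3 hi=3; nums=6 7 9 10 14 11 19 16 17 18 15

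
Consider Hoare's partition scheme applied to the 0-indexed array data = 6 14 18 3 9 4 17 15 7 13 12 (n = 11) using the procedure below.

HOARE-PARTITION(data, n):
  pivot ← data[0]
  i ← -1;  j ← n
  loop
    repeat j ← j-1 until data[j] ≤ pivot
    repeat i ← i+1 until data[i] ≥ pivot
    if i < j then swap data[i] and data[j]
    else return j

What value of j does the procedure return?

1

pivot = data[0] = 6; i = -1, j = 11
j→5 (data[5]=4≤6), i→0 (data[0]=6≥6); i<j, swap → 4 14 18 3 9 6 17 15 7 13 12
j→3 (data[3]=3≤6), i→1 (data[1]=14≥6); i<j, swap → 4 3 18 14 9 6 17 15 7 13 12
j→1, i→2; i≥j, return j=1. data = 4 3 18 14 9 6 17 15 7 13 12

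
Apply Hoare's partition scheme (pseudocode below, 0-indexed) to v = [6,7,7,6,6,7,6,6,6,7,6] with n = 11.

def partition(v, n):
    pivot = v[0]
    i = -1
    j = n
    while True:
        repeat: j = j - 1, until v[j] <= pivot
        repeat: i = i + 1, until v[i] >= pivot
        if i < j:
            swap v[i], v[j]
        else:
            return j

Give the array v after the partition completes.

pivot = v[0] = 6; i = -1, j = 11
j→10 (v[10]=6≤6), i→0 (v[0]=6≥6); i<j, swap → [6,7,7,6,6,7,6,6,6,7,6]
j→8 (v[8]=6≤6), i→1 (v[1]=7≥6); i<j, swap → [6,6,7,6,6,7,6,6,7,7,6]
j→7 (v[7]=6≤6), i→2 (v[2]=7≥6); i<j, swap → [6,6,6,6,6,7,6,7,7,7,6]
j→6 (v[6]=6≤6), i→3 (v[3]=6≥6); i<j, swap → [6,6,6,6,6,7,6,7,7,7,6]
j→4, i→4; i≥j, return j=4. v = [6,6,6,6,6,7,6,7,7,7,6]

[6,6,6,6,6,7,6,7,7,7,6]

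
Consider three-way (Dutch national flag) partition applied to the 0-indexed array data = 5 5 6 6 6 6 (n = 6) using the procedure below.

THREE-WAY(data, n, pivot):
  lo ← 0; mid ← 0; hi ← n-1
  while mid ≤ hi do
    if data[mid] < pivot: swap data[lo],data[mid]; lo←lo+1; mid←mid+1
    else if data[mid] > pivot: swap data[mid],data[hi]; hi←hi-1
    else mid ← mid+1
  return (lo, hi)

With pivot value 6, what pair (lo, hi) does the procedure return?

lo=0 mid=0 hi=5
5<6: swap(0,0), lo=1 mid=1 ⇒ 5 5 6 6 6 6
5<6: swap(1,1), lo=2 mid=2 ⇒ 5 5 6 6 6 6
6=6: mid=3
6=6: mid=4
6=6: mid=5
6=6: mid=6
done. lo=2 hi=5; data=5 5 6 6 6 6

(2, 5)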